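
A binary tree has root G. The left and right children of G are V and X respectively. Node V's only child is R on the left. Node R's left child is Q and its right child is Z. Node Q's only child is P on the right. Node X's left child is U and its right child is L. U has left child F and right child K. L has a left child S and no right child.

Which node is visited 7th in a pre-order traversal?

X

Pre-order visits the node, then its left subtree, then its right subtree.
Visit G.
At G: go left to V.
  Visit V.
  At V: go left to R.
    Visit R.
    At R: go left to Q.
      Visit Q.
      At Q: no left child.
      At Q: go right to P.
        P is a leaf — visit P.
    At R: go right to Z.
      Z is a leaf — visit Z.
  At V: no right child.
At G: go right to X.
  Visit X.
  At X: go left to U.
    Visit U.
    At U: go left to F.
      F is a leaf — visit F.
    At U: go right to K.
      K is a leaf — visit K.
  At X: go right to L.
    Visit L.
    At L: go left to S.
      S is a leaf — visit S.
    At L: no right child.
Full pre-order sequence: G, V, R, Q, P, Z, X, U, F, K, L, S.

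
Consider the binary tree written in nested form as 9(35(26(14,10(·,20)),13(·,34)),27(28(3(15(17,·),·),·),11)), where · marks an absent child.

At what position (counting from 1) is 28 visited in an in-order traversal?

In-order visits the left subtree, then the node, then the right subtree.
At 9: go left to 35.
  At 35: go left to 26.
    At 26: go left to 14.
      14 is a leaf — visit 14.
    Visit 26.
    At 26: go right to 10.
      At 10: no left child.
      Visit 10.
      At 10: go right to 20.
        20 is a leaf — visit 20.
  Visit 35.
  At 35: go right to 13.
    At 13: no left child.
    Visit 13.
    At 13: go right to 34.
      34 is a leaf — visit 34.
Visit 9.
At 9: go right to 27.
  At 27: go left to 28.
    At 28: go left to 3.
      At 3: go left to 15.
        At 15: go left to 17.
          17 is a leaf — visit 17.
        Visit 15.
        At 15: no right child.
      Visit 3.
      At 3: no right child.
    Visit 28.
    At 28: no right child.
  Visit 27.
  At 27: go right to 11.
    11 is a leaf — visit 11.
Full in-order sequence: 14, 26, 10, 20, 35, 13, 34, 9, 17, 15, 3, 28, 27, 11.

12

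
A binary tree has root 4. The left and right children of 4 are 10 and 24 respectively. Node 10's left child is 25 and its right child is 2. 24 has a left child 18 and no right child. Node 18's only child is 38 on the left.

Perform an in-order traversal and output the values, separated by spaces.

In-order visits the left subtree, then the node, then the right subtree.
At 4: go left to 10.
  At 10: go left to 25.
    25 is a leaf — visit 25.
  Visit 10.
  At 10: go right to 2.
    2 is a leaf — visit 2.
Visit 4.
At 4: go right to 24.
  At 24: go left to 18.
    At 18: go left to 38.
      38 is a leaf — visit 38.
    Visit 18.
    At 18: no right child.
  Visit 24.
  At 24: no right child.

25 10 2 4 38 18 24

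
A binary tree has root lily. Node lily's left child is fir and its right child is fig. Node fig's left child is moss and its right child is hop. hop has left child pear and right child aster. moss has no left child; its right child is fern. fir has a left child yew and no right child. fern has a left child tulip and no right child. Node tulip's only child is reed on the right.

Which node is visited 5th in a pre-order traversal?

Pre-order visits the node, then its left subtree, then its right subtree.
Visit lily.
At lily: go left to fir.
  Visit fir.
  At fir: go left to yew.
    yew is a leaf — visit yew.
  At fir: no right child.
At lily: go right to fig.
  Visit fig.
  At fig: go left to moss.
    Visit moss.
    At moss: no left child.
    At moss: go right to fern.
      Visit fern.
      At fern: go left to tulip.
        Visit tulip.
        At tulip: no left child.
        At tulip: go right to reed.
          reed is a leaf — visit reed.
      At fern: no right child.
  At fig: go right to hop.
    Visit hop.
    At hop: go left to pear.
      pear is a leaf — visit pear.
    At hop: go right to aster.
      aster is a leaf — visit aster.
Full pre-order sequence: lily, fir, yew, fig, moss, fern, tulip, reed, hop, pear, aster.

moss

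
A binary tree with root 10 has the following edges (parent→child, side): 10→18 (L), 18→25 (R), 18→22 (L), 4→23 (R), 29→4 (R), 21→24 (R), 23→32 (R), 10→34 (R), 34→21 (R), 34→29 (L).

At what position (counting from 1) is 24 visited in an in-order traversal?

In-order visits the left subtree, then the node, then the right subtree.
At 10: go left to 18.
  At 18: go left to 22.
    22 is a leaf — visit 22.
  Visit 18.
  At 18: go right to 25.
    25 is a leaf — visit 25.
Visit 10.
At 10: go right to 34.
  At 34: go left to 29.
    At 29: no left child.
    Visit 29.
    At 29: go right to 4.
      At 4: no left child.
      Visit 4.
      At 4: go right to 23.
        At 23: no left child.
        Visit 23.
        At 23: go right to 32.
          32 is a leaf — visit 32.
  Visit 34.
  At 34: go right to 21.
    At 21: no left child.
    Visit 21.
    At 21: go right to 24.
      24 is a leaf — visit 24.
Full in-order sequence: 22, 18, 25, 10, 29, 4, 23, 32, 34, 21, 24.

11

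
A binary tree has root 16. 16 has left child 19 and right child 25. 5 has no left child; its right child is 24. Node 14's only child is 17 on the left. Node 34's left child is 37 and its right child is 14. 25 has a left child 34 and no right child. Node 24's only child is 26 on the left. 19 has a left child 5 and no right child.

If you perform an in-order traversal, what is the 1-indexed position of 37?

In-order visits the left subtree, then the node, then the right subtree.
At 16: go left to 19.
  At 19: go left to 5.
    At 5: no left child.
    Visit 5.
    At 5: go right to 24.
      At 24: go left to 26.
        26 is a leaf — visit 26.
      Visit 24.
      At 24: no right child.
  Visit 19.
  At 19: no right child.
Visit 16.
At 16: go right to 25.
  At 25: go left to 34.
    At 34: go left to 37.
      37 is a leaf — visit 37.
    Visit 34.
    At 34: go right to 14.
      At 14: go left to 17.
        17 is a leaf — visit 17.
      Visit 14.
      At 14: no right child.
  Visit 25.
  At 25: no right child.
Full in-order sequence: 5, 26, 24, 19, 16, 37, 34, 17, 14, 25.

6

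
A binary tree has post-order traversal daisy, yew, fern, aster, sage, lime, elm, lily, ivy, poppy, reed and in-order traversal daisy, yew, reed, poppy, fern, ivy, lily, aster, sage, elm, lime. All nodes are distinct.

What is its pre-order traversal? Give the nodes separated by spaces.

reed yew daisy poppy ivy fern lily elm sage aster lime

The last element of post-order is the root; it splits in-order into left and right subtrees.
Root reed: left subtree has 2 nodes {daisy, yew}, right has 8 {poppy, fern, ivy, lily, aster, sage, elm, lime}.
  Root yew: left subtree has 1 node {daisy}, right has 0 { }.
  Root poppy: left subtree has 0 nodes { }, right has 7 {fern, ivy, lily, aster, sage, elm, lime}.
    Root ivy: left subtree has 1 node {fern}, right has 5 {lily, aster, sage, elm, lime}.
      Root lily: left subtree has 0 nodes { }, right has 4 {aster, sage, elm, lime}.
        Root elm: left subtree has 2 nodes {aster, sage}, right has 1 {lime}.
          Root sage: left subtree has 1 node {aster}, right has 0 { }.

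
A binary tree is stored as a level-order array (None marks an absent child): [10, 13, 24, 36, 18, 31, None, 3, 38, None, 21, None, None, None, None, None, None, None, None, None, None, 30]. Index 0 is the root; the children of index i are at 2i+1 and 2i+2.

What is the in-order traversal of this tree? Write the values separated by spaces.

In-order visits the left subtree, then the node, then the right subtree.
At 10: go left to 13.
  At 13: go left to 36.
    At 36: go left to 3.
      3 is a leaf — visit 3.
    Visit 36.
    At 36: go right to 38.
      38 is a leaf — visit 38.
  Visit 13.
  At 13: go right to 18.
    At 18: no left child.
    Visit 18.
    At 18: go right to 21.
      At 21: go left to 30.
        30 is a leaf — visit 30.
      Visit 21.
      At 21: no right child.
Visit 10.
At 10: go right to 24.
  At 24: go left to 31.
    31 is a leaf — visit 31.
  Visit 24.
  At 24: no right child.

3 36 38 13 18 30 21 10 31 24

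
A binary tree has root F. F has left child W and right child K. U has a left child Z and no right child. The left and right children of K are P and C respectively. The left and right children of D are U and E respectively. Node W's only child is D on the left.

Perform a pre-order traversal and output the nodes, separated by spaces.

F W D U Z E K P C

Pre-order visits the node, then its left subtree, then its right subtree.
Visit F.
At F: go left to W.
  Visit W.
  At W: go left to D.
    Visit D.
    At D: go left to U.
      Visit U.
      At U: go left to Z.
        Z is a leaf — visit Z.
      At U: no right child.
    At D: go right to E.
      E is a leaf — visit E.
  At W: no right child.
At F: go right to K.
  Visit K.
  At K: go left to P.
    P is a leaf — visit P.
  At K: go right to C.
    C is a leaf — visit C.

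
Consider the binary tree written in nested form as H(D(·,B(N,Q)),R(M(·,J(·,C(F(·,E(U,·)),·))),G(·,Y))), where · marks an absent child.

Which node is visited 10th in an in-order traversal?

E

In-order visits the left subtree, then the node, then the right subtree.
At H: go left to D.
  At D: no left child.
  Visit D.
  At D: go right to B.
    At B: go left to N.
      N is a leaf — visit N.
    Visit B.
    At B: go right to Q.
      Q is a leaf — visit Q.
Visit H.
At H: go right to R.
  At R: go left to M.
    At M: no left child.
    Visit M.
    At M: go right to J.
      At J: no left child.
      Visit J.
      At J: go right to C.
        At C: go left to F.
          At F: no left child.
          Visit F.
          At F: go right to E.
            At E: go left to U.
              U is a leaf — visit U.
            Visit E.
            At E: no right child.
        Visit C.
        At C: no right child.
  Visit R.
  At R: go right to G.
    At G: no left child.
    Visit G.
    At G: go right to Y.
      Y is a leaf — visit Y.
Full in-order sequence: D, N, B, Q, H, M, J, F, U, E, C, R, G, Y.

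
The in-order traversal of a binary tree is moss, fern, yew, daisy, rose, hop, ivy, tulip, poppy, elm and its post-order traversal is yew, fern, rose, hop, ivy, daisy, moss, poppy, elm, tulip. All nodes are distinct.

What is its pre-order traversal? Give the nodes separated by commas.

tulip, moss, daisy, fern, yew, ivy, hop, rose, elm, poppy

The last element of post-order is the root; it splits in-order into left and right subtrees.
Root tulip: left subtree has 7 nodes {moss, fern, yew, daisy, rose, hop, ivy}, right has 2 {poppy, elm}.
  Root moss: left subtree has 0 nodes { }, right has 6 {fern, yew, daisy, rose, hop, ivy}.
    Root daisy: left subtree has 2 nodes {fern, yew}, right has 3 {rose, hop, ivy}.
      Root fern: left subtree has 0 nodes { }, right has 1 {yew}.
      Root ivy: left subtree has 2 nodes {rose, hop}, right has 0 { }.
        Root hop: left subtree has 1 node {rose}, right has 0 { }.
  Root elm: left subtree has 1 node {poppy}, right has 0 { }.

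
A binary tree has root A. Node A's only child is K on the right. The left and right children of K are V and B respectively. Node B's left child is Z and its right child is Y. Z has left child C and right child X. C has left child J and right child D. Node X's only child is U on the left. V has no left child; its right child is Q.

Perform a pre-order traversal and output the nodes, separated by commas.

A, K, V, Q, B, Z, C, J, D, X, U, Y

Pre-order visits the node, then its left subtree, then its right subtree.
Visit A.
At A: no left child.
At A: go right to K.
  Visit K.
  At K: go left to V.
    Visit V.
    At V: no left child.
    At V: go right to Q.
      Q is a leaf — visit Q.
  At K: go right to B.
    Visit B.
    At B: go left to Z.
      Visit Z.
      At Z: go left to C.
        Visit C.
        At C: go left to J.
          J is a leaf — visit J.
        At C: go right to D.
          D is a leaf — visit D.
      At Z: go right to X.
        Visit X.
        At X: go left to U.
          U is a leaf — visit U.
        At X: no right child.
    At B: go right to Y.
      Y is a leaf — visit Y.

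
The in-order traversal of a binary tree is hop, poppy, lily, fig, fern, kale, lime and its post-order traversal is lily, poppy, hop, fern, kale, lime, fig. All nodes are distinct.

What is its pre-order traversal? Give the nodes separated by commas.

The last element of post-order is the root; it splits in-order into left and right subtrees.
Root fig: left subtree has 3 nodes {hop, poppy, lily}, right has 3 {fern, kale, lime}.
  Root hop: left subtree has 0 nodes { }, right has 2 {poppy, lily}.
    Root poppy: left subtree has 0 nodes { }, right has 1 {lily}.
  Root lime: left subtree has 2 nodes {fern, kale}, right has 0 { }.
    Root kale: left subtree has 1 node {fern}, right has 0 { }.

fig, hop, poppy, lily, lime, kale, fern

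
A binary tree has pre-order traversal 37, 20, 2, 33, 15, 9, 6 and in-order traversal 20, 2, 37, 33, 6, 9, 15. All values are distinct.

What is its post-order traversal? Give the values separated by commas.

2, 20, 6, 9, 15, 33, 37

The first element of pre-order is the root; it splits in-order into left and right subtrees.
Root 37: left subtree has 2 nodes {20, 2}, right has 4 {33, 6, 9, 15}.
  Root 20: left subtree has 0 nodes { }, right has 1 {2}.
  Root 33: left subtree has 0 nodes { }, right has 3 {6, 9, 15}.
    Root 15: left subtree has 2 nodes {6, 9}, right has 0 { }.
      Root 9: left subtree has 1 node {6}, right has 0 { }.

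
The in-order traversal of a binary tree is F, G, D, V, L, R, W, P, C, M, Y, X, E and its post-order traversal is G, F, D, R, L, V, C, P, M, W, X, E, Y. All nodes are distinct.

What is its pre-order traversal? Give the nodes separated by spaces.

The last element of post-order is the root; it splits in-order into left and right subtrees.
Root Y: left subtree has 10 nodes {F, G, D, V, L, R, W, P, C, M}, right has 2 {X, E}.
  Root W: left subtree has 6 nodes {F, G, D, V, L, R}, right has 3 {P, C, M}.
    Root V: left subtree has 3 nodes {F, G, D}, right has 2 {L, R}.
      Root D: left subtree has 2 nodes {F, G}, right has 0 { }.
        Root F: left subtree has 0 nodes { }, right has 1 {G}.
      Root L: left subtree has 0 nodes { }, right has 1 {R}.
    Root M: left subtree has 2 nodes {P, C}, right has 0 { }.
      Root P: left subtree has 0 nodes { }, right has 1 {C}.
  Root E: left subtree has 1 node {X}, right has 0 { }.

Y W V D F G L R M P C E X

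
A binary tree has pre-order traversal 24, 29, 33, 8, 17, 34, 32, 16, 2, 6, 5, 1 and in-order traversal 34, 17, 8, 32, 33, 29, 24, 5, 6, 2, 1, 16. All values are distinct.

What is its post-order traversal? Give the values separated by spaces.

34 17 32 8 33 29 5 6 1 2 16 24

The first element of pre-order is the root; it splits in-order into left and right subtrees.
Root 24: left subtree has 6 nodes {34, 17, 8, 32, 33, 29}, right has 5 {5, 6, 2, 1, 16}.
  Root 29: left subtree has 5 nodes {34, 17, 8, 32, 33}, right has 0 { }.
    Root 33: left subtree has 4 nodes {34, 17, 8, 32}, right has 0 { }.
      Root 8: left subtree has 2 nodes {34, 17}, right has 1 {32}.
        Root 17: left subtree has 1 node {34}, right has 0 { }.
  Root 16: left subtree has 4 nodes {5, 6, 2, 1}, right has 0 { }.
    Root 2: left subtree has 2 nodes {5, 6}, right has 1 {1}.
      Root 6: left subtree has 1 node {5}, right has 0 { }.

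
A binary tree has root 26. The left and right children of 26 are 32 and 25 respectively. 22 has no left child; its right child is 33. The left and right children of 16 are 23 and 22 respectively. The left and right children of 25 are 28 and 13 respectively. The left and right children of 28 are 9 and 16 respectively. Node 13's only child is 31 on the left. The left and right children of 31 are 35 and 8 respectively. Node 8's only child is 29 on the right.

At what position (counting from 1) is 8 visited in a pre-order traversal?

Pre-order visits the node, then its left subtree, then its right subtree.
Visit 26.
At 26: go left to 32.
  32 is a leaf — visit 32.
At 26: go right to 25.
  Visit 25.
  At 25: go left to 28.
    Visit 28.
    At 28: go left to 9.
      9 is a leaf — visit 9.
    At 28: go right to 16.
      Visit 16.
      At 16: go left to 23.
        23 is a leaf — visit 23.
      At 16: go right to 22.
        Visit 22.
        At 22: no left child.
        At 22: go right to 33.
          33 is a leaf — visit 33.
  At 25: go right to 13.
    Visit 13.
    At 13: go left to 31.
      Visit 31.
      At 31: go left to 35.
        35 is a leaf — visit 35.
      At 31: go right to 8.
        Visit 8.
        At 8: no left child.
        At 8: go right to 29.
          29 is a leaf — visit 29.
    At 13: no right child.
Full pre-order sequence: 26, 32, 25, 28, 9, 16, 23, 22, 33, 13, 31, 35, 8, 29.

13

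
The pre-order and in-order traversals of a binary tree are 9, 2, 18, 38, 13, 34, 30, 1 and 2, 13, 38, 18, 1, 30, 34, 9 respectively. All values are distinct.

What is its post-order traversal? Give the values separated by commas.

13, 38, 1, 30, 34, 18, 2, 9

The first element of pre-order is the root; it splits in-order into left and right subtrees.
Root 9: left subtree has 7 nodes {2, 13, 38, 18, 1, 30, 34}, right has 0 { }.
  Root 2: left subtree has 0 nodes { }, right has 6 {13, 38, 18, 1, 30, 34}.
    Root 18: left subtree has 2 nodes {13, 38}, right has 3 {1, 30, 34}.
      Root 38: left subtree has 1 node {13}, right has 0 { }.
      Root 34: left subtree has 2 nodes {1, 30}, right has 0 { }.
        Root 30: left subtree has 1 node {1}, right has 0 { }.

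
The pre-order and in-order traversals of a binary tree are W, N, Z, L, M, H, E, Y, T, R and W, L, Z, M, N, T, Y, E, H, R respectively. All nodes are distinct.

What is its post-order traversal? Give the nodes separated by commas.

The first element of pre-order is the root; it splits in-order into left and right subtrees.
Root W: left subtree has 0 nodes { }, right has 9 {L, Z, M, N, T, Y, E, H, R}.
  Root N: left subtree has 3 nodes {L, Z, M}, right has 5 {T, Y, E, H, R}.
    Root Z: left subtree has 1 node {L}, right has 1 {M}.
    Root H: left subtree has 3 nodes {T, Y, E}, right has 1 {R}.
      Root E: left subtree has 2 nodes {T, Y}, right has 0 { }.
        Root Y: left subtree has 1 node {T}, right has 0 { }.

L, M, Z, T, Y, E, R, H, N, W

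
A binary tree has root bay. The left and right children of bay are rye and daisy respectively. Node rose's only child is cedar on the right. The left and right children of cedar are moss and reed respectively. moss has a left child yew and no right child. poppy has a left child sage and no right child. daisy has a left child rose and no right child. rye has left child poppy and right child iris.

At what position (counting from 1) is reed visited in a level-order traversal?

Level-order visits nodes level by level from the root, left to right within each level.
Level 0: bay
Level 1: rye, daisy
Level 2: poppy, iris, rose
Level 3: sage, cedar
Level 4: moss, reed
Level 5: yew
Full level-order sequence: bay, rye, daisy, poppy, iris, rose, sage, cedar, moss, reed, yew.

10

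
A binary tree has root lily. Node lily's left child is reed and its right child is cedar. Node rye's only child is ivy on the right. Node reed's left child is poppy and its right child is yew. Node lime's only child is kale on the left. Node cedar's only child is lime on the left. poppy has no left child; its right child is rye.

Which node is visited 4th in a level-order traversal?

poppy

Level-order visits nodes level by level from the root, left to right within each level.
Level 0: lily
Level 1: reed, cedar
Level 2: poppy, yew, lime
Level 3: rye, kale
Level 4: ivy
Full level-order sequence: lily, reed, cedar, poppy, yew, lime, rye, kale, ivy.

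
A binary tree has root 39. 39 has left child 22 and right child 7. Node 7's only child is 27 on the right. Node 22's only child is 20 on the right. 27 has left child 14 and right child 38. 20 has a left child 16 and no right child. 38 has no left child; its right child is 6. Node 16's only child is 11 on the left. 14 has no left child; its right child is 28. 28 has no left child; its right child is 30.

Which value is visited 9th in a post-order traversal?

Post-order visits the left subtree, then the right subtree, then the node.
At 39: go left to 22.
  At 22: no left child.
  At 22: go right to 20.
    At 20: go left to 16.
      At 16: go left to 11.
        11 is a leaf — visit 11.
      At 16: no right child.
      Visit 16.
    At 20: no right child.
    Visit 20.
  Visit 22.
At 39: go right to 7.
  At 7: no left child.
  At 7: go right to 27.
    At 27: go left to 14.
      At 14: no left child.
      At 14: go right to 28.
        At 28: no left child.
        At 28: go right to 30.
          30 is a leaf — visit 30.
        Visit 28.
      Visit 14.
    At 27: go right to 38.
      At 38: no left child.
      At 38: go right to 6.
        6 is a leaf — visit 6.
      Visit 38.
    Visit 27.
  Visit 7.
Visit 39.
Full post-order sequence: 11, 16, 20, 22, 30, 28, 14, 6, 38, 27, 7, 39.

38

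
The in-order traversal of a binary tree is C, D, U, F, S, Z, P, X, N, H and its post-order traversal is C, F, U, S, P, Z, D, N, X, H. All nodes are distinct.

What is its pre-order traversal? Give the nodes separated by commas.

H, X, D, C, Z, S, U, F, P, N

The last element of post-order is the root; it splits in-order into left and right subtrees.
Root H: left subtree has 9 nodes {C, D, U, F, S, Z, P, X, N}, right has 0 { }.
  Root X: left subtree has 7 nodes {C, D, U, F, S, Z, P}, right has 1 {N}.
    Root D: left subtree has 1 node {C}, right has 5 {U, F, S, Z, P}.
      Root Z: left subtree has 3 nodes {U, F, S}, right has 1 {P}.
        Root S: left subtree has 2 nodes {U, F}, right has 0 { }.
          Root U: left subtree has 0 nodes { }, right has 1 {F}.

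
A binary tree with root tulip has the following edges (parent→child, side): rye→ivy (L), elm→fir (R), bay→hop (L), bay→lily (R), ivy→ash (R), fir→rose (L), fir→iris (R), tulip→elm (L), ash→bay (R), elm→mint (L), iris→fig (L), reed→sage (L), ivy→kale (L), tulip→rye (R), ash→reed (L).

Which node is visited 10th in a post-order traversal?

Post-order visits the left subtree, then the right subtree, then the node.
At tulip: go left to elm.
  At elm: go left to mint.
    mint is a leaf — visit mint.
  At elm: go right to fir.
    At fir: go left to rose.
      rose is a leaf — visit rose.
    At fir: go right to iris.
      At iris: go left to fig.
        fig is a leaf — visit fig.
      At iris: no right child.
      Visit iris.
    Visit fir.
  Visit elm.
At tulip: go right to rye.
  At rye: go left to ivy.
    At ivy: go left to kale.
      kale is a leaf — visit kale.
    At ivy: go right to ash.
      At ash: go left to reed.
        At reed: go left to sage.
          sage is a leaf — visit sage.
        At reed: no right child.
        Visit reed.
      At ash: go right to bay.
        At bay: go left to hop.
          hop is a leaf — visit hop.
        At bay: go right to lily.
          lily is a leaf — visit lily.
        Visit bay.
      Visit ash.
    Visit ivy.
  At rye: no right child.
  Visit rye.
Visit tulip.
Full post-order sequence: mint, rose, fig, iris, fir, elm, kale, sage, reed, hop, lily, bay, ash, ivy, rye, tulip.

hop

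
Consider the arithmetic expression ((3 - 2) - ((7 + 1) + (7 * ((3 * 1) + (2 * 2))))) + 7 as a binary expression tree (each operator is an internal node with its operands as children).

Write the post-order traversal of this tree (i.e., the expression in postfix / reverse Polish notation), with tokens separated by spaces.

3 2 - 7 1 + 7 3 1 * 2 2 * + * + - 7 +

Post-order on an expression tree gives postfix notation: for each operator, emit left operand, right operand, then the operator.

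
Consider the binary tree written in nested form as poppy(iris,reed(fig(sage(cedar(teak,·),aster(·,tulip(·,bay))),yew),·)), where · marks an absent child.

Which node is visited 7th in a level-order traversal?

Level-order visits nodes level by level from the root, left to right within each level.
Level 0: poppy
Level 1: iris, reed
Level 2: fig
Level 3: sage, yew
Level 4: cedar, aster
Level 5: teak, tulip
Level 6: bay
Full level-order sequence: poppy, iris, reed, fig, sage, yew, cedar, aster, teak, tulip, bay.

cedar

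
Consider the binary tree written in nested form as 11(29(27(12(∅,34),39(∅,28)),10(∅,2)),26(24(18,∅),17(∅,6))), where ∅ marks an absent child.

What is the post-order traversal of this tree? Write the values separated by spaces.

34 12 28 39 27 2 10 29 18 24 6 17 26 11

Post-order visits the left subtree, then the right subtree, then the node.
At 11: go left to 29.
  At 29: go left to 27.
    At 27: go left to 12.
      At 12: no left child.
      At 12: go right to 34.
        34 is a leaf — visit 34.
      Visit 12.
    At 27: go right to 39.
      At 39: no left child.
      At 39: go right to 28.
        28 is a leaf — visit 28.
      Visit 39.
    Visit 27.
  At 29: go right to 10.
    At 10: no left child.
    At 10: go right to 2.
      2 is a leaf — visit 2.
    Visit 10.
  Visit 29.
At 11: go right to 26.
  At 26: go left to 24.
    At 24: go left to 18.
      18 is a leaf — visit 18.
    At 24: no right child.
    Visit 24.
  At 26: go right to 17.
    At 17: no left child.
    At 17: go right to 6.
      6 is a leaf — visit 6.
    Visit 17.
  Visit 26.
Visit 11.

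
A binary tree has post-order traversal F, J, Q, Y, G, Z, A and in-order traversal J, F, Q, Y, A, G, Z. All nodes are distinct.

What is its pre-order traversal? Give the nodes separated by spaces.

A Y Q J F Z G

The last element of post-order is the root; it splits in-order into left and right subtrees.
Root A: left subtree has 4 nodes {J, F, Q, Y}, right has 2 {G, Z}.
  Root Y: left subtree has 3 nodes {J, F, Q}, right has 0 { }.
    Root Q: left subtree has 2 nodes {J, F}, right has 0 { }.
      Root J: left subtree has 0 nodes { }, right has 1 {F}.
  Root Z: left subtree has 1 node {G}, right has 0 { }.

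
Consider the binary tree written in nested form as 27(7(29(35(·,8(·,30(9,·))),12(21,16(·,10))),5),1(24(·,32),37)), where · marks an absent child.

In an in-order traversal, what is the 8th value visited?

In-order visits the left subtree, then the node, then the right subtree.
At 27: go left to 7.
  At 7: go left to 29.
    At 29: go left to 35.
      At 35: no left child.
      Visit 35.
      At 35: go right to 8.
        At 8: no left child.
        Visit 8.
        At 8: go right to 30.
          At 30: go left to 9.
            9 is a leaf — visit 9.
          Visit 30.
          At 30: no right child.
    Visit 29.
    At 29: go right to 12.
      At 12: go left to 21.
        21 is a leaf — visit 21.
      Visit 12.
      At 12: go right to 16.
        At 16: no left child.
        Visit 16.
        At 16: go right to 10.
          10 is a leaf — visit 10.
  Visit 7.
  At 7: go right to 5.
    5 is a leaf — visit 5.
Visit 27.
At 27: go right to 1.
  At 1: go left to 24.
    At 24: no left child.
    Visit 24.
    At 24: go right to 32.
      32 is a leaf — visit 32.
  Visit 1.
  At 1: go right to 37.
    37 is a leaf — visit 37.
Full in-order sequence: 35, 8, 9, 30, 29, 21, 12, 16, 10, 7, 5, 27, 24, 32, 1, 37.

16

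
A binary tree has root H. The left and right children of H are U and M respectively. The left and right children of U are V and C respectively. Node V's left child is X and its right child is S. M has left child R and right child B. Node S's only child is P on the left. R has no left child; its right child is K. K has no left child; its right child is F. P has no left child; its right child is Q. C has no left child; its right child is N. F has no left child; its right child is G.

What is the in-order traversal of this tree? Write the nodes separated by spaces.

X V P Q S U C N H R K F G M B

In-order visits the left subtree, then the node, then the right subtree.
At H: go left to U.
  At U: go left to V.
    At V: go left to X.
      X is a leaf — visit X.
    Visit V.
    At V: go right to S.
      At S: go left to P.
        At P: no left child.
        Visit P.
        At P: go right to Q.
          Q is a leaf — visit Q.
      Visit S.
      At S: no right child.
  Visit U.
  At U: go right to C.
    At C: no left child.
    Visit C.
    At C: go right to N.
      N is a leaf — visit N.
Visit H.
At H: go right to M.
  At M: go left to R.
    At R: no left child.
    Visit R.
    At R: go right to K.
      At K: no left child.
      Visit K.
      At K: go right to F.
        At F: no left child.
        Visit F.
        At F: go right to G.
          G is a leaf — visit G.
  Visit M.
  At M: go right to B.
    B is a leaf — visit B.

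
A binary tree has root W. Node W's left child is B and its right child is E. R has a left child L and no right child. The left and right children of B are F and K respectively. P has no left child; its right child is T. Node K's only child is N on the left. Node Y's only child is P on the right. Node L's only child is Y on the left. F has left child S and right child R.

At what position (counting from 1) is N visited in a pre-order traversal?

11

Pre-order visits the node, then its left subtree, then its right subtree.
Visit W.
At W: go left to B.
  Visit B.
  At B: go left to F.
    Visit F.
    At F: go left to S.
      S is a leaf — visit S.
    At F: go right to R.
      Visit R.
      At R: go left to L.
        Visit L.
        At L: go left to Y.
          Visit Y.
          At Y: no left child.
          At Y: go right to P.
            Visit P.
            At P: no left child.
            At P: go right to T.
              T is a leaf — visit T.
        At L: no right child.
      At R: no right child.
  At B: go right to K.
    Visit K.
    At K: go left to N.
      N is a leaf — visit N.
    At K: no right child.
At W: go right to E.
  E is a leaf — visit E.
Full pre-order sequence: W, B, F, S, R, L, Y, P, T, K, N, E.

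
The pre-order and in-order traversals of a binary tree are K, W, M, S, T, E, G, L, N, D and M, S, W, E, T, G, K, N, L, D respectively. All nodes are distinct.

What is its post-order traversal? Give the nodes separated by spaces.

S M E G T W N D L K

The first element of pre-order is the root; it splits in-order into left and right subtrees.
Root K: left subtree has 6 nodes {M, S, W, E, T, G}, right has 3 {N, L, D}.
  Root W: left subtree has 2 nodes {M, S}, right has 3 {E, T, G}.
    Root M: left subtree has 0 nodes { }, right has 1 {S}.
    Root T: left subtree has 1 node {E}, right has 1 {G}.
  Root L: left subtree has 1 node {N}, right has 1 {D}.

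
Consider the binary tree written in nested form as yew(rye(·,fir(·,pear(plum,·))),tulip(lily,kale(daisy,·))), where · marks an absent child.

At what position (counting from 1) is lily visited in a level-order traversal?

5

Level-order visits nodes level by level from the root, left to right within each level.
Level 0: yew
Level 1: rye, tulip
Level 2: fir, lily, kale
Level 3: pear, daisy
Level 4: plum
Full level-order sequence: yew, rye, tulip, fir, lily, kale, pear, daisy, plum.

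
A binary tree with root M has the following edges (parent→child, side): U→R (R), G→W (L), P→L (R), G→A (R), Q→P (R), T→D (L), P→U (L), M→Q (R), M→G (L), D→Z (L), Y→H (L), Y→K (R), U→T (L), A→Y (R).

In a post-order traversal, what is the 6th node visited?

G

Post-order visits the left subtree, then the right subtree, then the node.
At M: go left to G.
  At G: go left to W.
    W is a leaf — visit W.
  At G: go right to A.
    At A: no left child.
    At A: go right to Y.
      At Y: go left to H.
        H is a leaf — visit H.
      At Y: go right to K.
        K is a leaf — visit K.
      Visit Y.
    Visit A.
  Visit G.
At M: go right to Q.
  At Q: no left child.
  At Q: go right to P.
    At P: go left to U.
      At U: go left to T.
        At T: go left to D.
          At D: go left to Z.
            Z is a leaf — visit Z.
          At D: no right child.
          Visit D.
        At T: no right child.
        Visit T.
      At U: go right to R.
        R is a leaf — visit R.
      Visit U.
    At P: go right to L.
      L is a leaf — visit L.
    Visit P.
  Visit Q.
Visit M.
Full post-order sequence: W, H, K, Y, A, G, Z, D, T, R, U, L, P, Q, M.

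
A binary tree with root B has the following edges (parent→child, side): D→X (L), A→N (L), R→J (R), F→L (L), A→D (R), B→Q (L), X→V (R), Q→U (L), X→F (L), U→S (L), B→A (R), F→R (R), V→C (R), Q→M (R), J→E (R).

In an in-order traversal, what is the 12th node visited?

E

In-order visits the left subtree, then the node, then the right subtree.
At B: go left to Q.
  At Q: go left to U.
    At U: go left to S.
      S is a leaf — visit S.
    Visit U.
    At U: no right child.
  Visit Q.
  At Q: go right to M.
    M is a leaf — visit M.
Visit B.
At B: go right to A.
  At A: go left to N.
    N is a leaf — visit N.
  Visit A.
  At A: go right to D.
    At D: go left to X.
      At X: go left to F.
        At F: go left to L.
          L is a leaf — visit L.
        Visit F.
        At F: go right to R.
          At R: no left child.
          Visit R.
          At R: go right to J.
            At J: no left child.
            Visit J.
            At J: go right to E.
              E is a leaf — visit E.
      Visit X.
      At X: go right to V.
        At V: no left child.
        Visit V.
        At V: go right to C.
          C is a leaf — visit C.
    Visit D.
    At D: no right child.
Full in-order sequence: S, U, Q, M, B, N, A, L, F, R, J, E, X, V, C, D.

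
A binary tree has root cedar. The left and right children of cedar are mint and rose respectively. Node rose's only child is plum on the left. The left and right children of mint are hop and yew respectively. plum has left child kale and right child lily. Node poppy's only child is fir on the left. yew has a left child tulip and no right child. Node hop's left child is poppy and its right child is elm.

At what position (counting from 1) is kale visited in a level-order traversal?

Level-order visits nodes level by level from the root, left to right within each level.
Level 0: cedar
Level 1: mint, rose
Level 2: hop, yew, plum
Level 3: poppy, elm, tulip, kale, lily
Level 4: fir
Full level-order sequence: cedar, mint, rose, hop, yew, plum, poppy, elm, tulip, kale, lily, fir.

10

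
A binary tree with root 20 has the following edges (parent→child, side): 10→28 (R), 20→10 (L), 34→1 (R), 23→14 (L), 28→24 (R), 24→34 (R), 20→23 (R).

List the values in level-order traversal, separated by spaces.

Level-order visits nodes level by level from the root, left to right within each level.
Level 0: 20
Level 1: 10, 23
Level 2: 28, 14
Level 3: 24
Level 4: 34
Level 5: 1

20 10 23 28 14 24 34 1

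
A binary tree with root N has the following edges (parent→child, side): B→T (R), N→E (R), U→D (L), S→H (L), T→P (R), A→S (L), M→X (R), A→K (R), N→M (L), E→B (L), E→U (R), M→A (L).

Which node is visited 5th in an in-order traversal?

In-order visits the left subtree, then the node, then the right subtree.
At N: go left to M.
  At M: go left to A.
    At A: go left to S.
      At S: go left to H.
        H is a leaf — visit H.
      Visit S.
      At S: no right child.
    Visit A.
    At A: go right to K.
      K is a leaf — visit K.
  Visit M.
  At M: go right to X.
    X is a leaf — visit X.
Visit N.
At N: go right to E.
  At E: go left to B.
    At B: no left child.
    Visit B.
    At B: go right to T.
      At T: no left child.
      Visit T.
      At T: go right to P.
        P is a leaf — visit P.
  Visit E.
  At E: go right to U.
    At U: go left to D.
      D is a leaf — visit D.
    Visit U.
    At U: no right child.
Full in-order sequence: H, S, A, K, M, X, N, B, T, P, E, D, U.

M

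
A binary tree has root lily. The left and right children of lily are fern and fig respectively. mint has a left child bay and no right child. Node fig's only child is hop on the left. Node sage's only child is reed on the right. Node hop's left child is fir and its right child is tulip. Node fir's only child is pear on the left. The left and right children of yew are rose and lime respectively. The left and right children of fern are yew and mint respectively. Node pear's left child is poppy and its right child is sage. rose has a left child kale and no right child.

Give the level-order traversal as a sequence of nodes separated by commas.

Level-order visits nodes level by level from the root, left to right within each level.
Level 0: lily
Level 1: fern, fig
Level 2: yew, mint, hop
Level 3: rose, lime, bay, fir, tulip
Level 4: kale, pear
Level 5: poppy, sage
Level 6: reed

lily, fern, fig, yew, mint, hop, rose, lime, bay, fir, tulip, kale, pear, poppy, sage, reed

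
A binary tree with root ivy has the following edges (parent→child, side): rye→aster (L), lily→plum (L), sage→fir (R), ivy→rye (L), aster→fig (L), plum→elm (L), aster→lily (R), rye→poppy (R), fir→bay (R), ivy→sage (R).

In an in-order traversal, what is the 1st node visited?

fig

In-order visits the left subtree, then the node, then the right subtree.
At ivy: go left to rye.
  At rye: go left to aster.
    At aster: go left to fig.
      fig is a leaf — visit fig.
    Visit aster.
    At aster: go right to lily.
      At lily: go left to plum.
        At plum: go left to elm.
          elm is a leaf — visit elm.
        Visit plum.
        At plum: no right child.
      Visit lily.
      At lily: no right child.
  Visit rye.
  At rye: go right to poppy.
    poppy is a leaf — visit poppy.
Visit ivy.
At ivy: go right to sage.
  At sage: no left child.
  Visit sage.
  At sage: go right to fir.
    At fir: no left child.
    Visit fir.
    At fir: go right to bay.
      bay is a leaf — visit bay.
Full in-order sequence: fig, aster, elm, plum, lily, rye, poppy, ivy, sage, fir, bay.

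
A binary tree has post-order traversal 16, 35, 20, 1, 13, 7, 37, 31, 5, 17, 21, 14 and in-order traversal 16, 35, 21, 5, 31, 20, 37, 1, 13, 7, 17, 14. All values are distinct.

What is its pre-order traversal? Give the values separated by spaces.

14 21 35 16 17 5 31 37 20 7 13 1

The last element of post-order is the root; it splits in-order into left and right subtrees.
Root 14: left subtree has 11 nodes {16, 35, 21, 5, 31, 20, 37, 1, 13, 7, 17}, right has 0 { }.
  Root 21: left subtree has 2 nodes {16, 35}, right has 8 {5, 31, 20, 37, 1, 13, 7, 17}.
    Root 35: left subtree has 1 node {16}, right has 0 { }.
    Root 17: left subtree has 7 nodes {5, 31, 20, 37, 1, 13, 7}, right has 0 { }.
      Root 5: left subtree has 0 nodes { }, right has 6 {31, 20, 37, 1, 13, 7}.
        Root 31: left subtree has 0 nodes { }, right has 5 {20, 37, 1, 13, 7}.
          Root 37: left subtree has 1 node {20}, right has 3 {1, 13, 7}.
            Root 7: left subtree has 2 nodes {1, 13}, right has 0 { }.
              Root 13: left subtree has 1 node {1}, right has 0 { }.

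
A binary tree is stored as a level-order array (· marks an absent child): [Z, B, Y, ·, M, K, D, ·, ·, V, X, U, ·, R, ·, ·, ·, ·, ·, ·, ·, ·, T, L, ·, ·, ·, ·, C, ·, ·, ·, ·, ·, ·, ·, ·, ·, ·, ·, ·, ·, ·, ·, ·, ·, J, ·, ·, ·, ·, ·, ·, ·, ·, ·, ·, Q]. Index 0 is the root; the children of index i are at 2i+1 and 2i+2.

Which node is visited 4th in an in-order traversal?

X

In-order visits the left subtree, then the node, then the right subtree.
At Z: go left to B.
  At B: no left child.
  Visit B.
  At B: go right to M.
    At M: go left to V.
      V is a leaf — visit V.
    Visit M.
    At M: go right to X.
      At X: no left child.
      Visit X.
      At X: go right to T.
        At T: no left child.
        Visit T.
        At T: go right to J.
          J is a leaf — visit J.
Visit Z.
At Z: go right to Y.
  At Y: go left to K.
    At K: go left to U.
      At U: go left to L.
        L is a leaf — visit L.
      Visit U.
      At U: no right child.
    Visit K.
    At K: no right child.
  Visit Y.
  At Y: go right to D.
    At D: go left to R.
      At R: no left child.
      Visit R.
      At R: go right to C.
        At C: go left to Q.
          Q is a leaf — visit Q.
        Visit C.
        At C: no right child.
    Visit D.
    At D: no right child.
Full in-order sequence: B, V, M, X, T, J, Z, L, U, K, Y, R, Q, C, D.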